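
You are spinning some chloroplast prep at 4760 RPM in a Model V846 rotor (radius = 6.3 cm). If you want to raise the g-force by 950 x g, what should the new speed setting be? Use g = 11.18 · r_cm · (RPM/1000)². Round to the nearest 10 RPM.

Current RCF = 11.18 × 6.3 × (4.76)² = 11.18 × 6.3 × 22.6576 ≈ 1,595.9 × g
Target RCF = 1,595.9 + 950 = 2,545.9 × g
(N/1000)² = 2,545.9 / 70.434 = 36.1459
N = 1000 × √36.1459 ≈ 6,012.1

≈ 6010 RPM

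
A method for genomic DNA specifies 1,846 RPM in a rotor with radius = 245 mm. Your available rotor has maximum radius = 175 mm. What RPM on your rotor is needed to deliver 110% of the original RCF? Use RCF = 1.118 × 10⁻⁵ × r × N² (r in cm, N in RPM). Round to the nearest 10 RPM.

≈ 2290 RPM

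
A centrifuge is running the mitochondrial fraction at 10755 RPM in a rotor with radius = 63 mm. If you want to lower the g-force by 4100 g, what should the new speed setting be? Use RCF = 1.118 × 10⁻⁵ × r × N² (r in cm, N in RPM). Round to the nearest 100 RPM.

r = 63 mm = 6.3 cm
Current RCF = 1.118 × 10⁻⁵ × 6.3 × (10755)² = 1.118 × 10⁻⁵ × 6.3 × 115,670,025 ≈ 8,147.1 × g
Target RCF = 8,147.1 − 4,100 = 4,047.1 × g
N² = 4,047.1 / (7.0434 × 10⁻⁵) = 57,459,466
N ≈ √57,459,466 ≈ 7,580.2

7600 RPM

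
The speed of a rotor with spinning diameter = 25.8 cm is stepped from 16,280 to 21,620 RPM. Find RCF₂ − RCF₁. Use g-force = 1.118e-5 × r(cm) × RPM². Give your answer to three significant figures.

r = 25.8 / 2 = 12.9 cm
RCF₁ = 1.118 × 10⁻⁵ × 12.9 × (16280)² = 1.118 × 10⁻⁵ × 12.9 × 265,038,400 ≈ 38,224.4 × g
RCF₂ = 1.118 × 10⁻⁵ × 12.9 × (21620)² = 1.118 × 10⁻⁵ × 12.9 × 467,424,400 ≈ 67,412.9 × g
Increase = 67,412.9 − 38,224.4 = 29,188.5

29200 × g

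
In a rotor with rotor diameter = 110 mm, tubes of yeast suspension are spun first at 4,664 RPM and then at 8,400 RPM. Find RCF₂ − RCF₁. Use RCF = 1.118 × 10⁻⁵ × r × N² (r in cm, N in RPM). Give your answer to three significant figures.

r = 110 mm / 2 = 55 mm = 5.5 cm
RCF₁ = 1.118 × 10⁻⁵ × 5.5 × (4664)² = 1.118 × 10⁻⁵ × 5.5 × 21,752,896 ≈ 1,337.6 × g
RCF₂ = 1.118 × 10⁻⁵ × 5.5 × (8400)² = 1.118 × 10⁻⁵ × 5.5 × 70,560,000 ≈ 4,338.7 × g
Increase = 4,338.7 − 1,337.6 = 3,001.1

3000 x g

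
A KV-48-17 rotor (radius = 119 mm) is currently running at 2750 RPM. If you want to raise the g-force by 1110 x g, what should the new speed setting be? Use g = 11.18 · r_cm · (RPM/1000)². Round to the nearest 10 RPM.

N₂ ≈ 3990 RPM

r = 119 mm = 11.9 cm
Current RCF = 11.18 × 11.9 × (2.75)² = 11.18 × 11.9 × 7.5625 ≈ 1,006.1 × g
Target RCF = 1,006.1 + 1,110 = 2,116.1 × g
(N/1000)² = 2,116.1 / 133.042 = 15.9055
N = 1000 × √15.9055 ≈ 3,988.2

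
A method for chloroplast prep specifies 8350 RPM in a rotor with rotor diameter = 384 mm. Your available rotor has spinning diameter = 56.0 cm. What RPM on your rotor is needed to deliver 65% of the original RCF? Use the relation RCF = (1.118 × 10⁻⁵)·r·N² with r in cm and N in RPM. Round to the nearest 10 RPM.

≈ 5570 RPM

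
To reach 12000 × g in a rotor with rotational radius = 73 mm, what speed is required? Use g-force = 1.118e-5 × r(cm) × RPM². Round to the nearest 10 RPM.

12130 RPM

r = 73 mm = 7.3 cm
RCF = 1.118 × 10⁻⁵ × r × N²
12,000 = 1.118 × 10⁻⁵ × 7.3 × N²
N² = 12,000 / (8.1614 × 10⁻⁵) = 147,033,597
N ≈ √147,033,597 ≈ 12,125.7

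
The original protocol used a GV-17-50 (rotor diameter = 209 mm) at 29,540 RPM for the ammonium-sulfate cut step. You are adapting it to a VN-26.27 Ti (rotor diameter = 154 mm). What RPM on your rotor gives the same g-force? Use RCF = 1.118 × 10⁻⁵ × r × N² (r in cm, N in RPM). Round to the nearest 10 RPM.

34410 RPM

Original rotor: r = 209 mm / 2 = 104.5 mm = 10.45 cm
RCF_original = 1.118 × 10⁻⁵ × 10.45 × (29540)² = 1.118 × 10⁻⁵ × 10.45 × 872,611,600 ≈ 101,948.1 × g
Your rotor: r = 154 mm / 2 = 77 mm = 7.7 cm
101,948.1 = 1.118 × 10⁻⁵ × 7.7 × N²
N² = 101,948.1 / (8.6086 × 10⁻⁵) = 1,184,258,764
N ≈ √1,184,258,764 ≈ 34,413.1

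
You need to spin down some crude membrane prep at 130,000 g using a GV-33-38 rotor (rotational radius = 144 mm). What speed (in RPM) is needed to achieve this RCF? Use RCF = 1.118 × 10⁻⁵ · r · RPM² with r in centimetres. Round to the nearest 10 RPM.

28420 RPM

r = 144 mm = 14.4 cm
130,000 = 1.118 × 10⁻⁵ × 14.4 × N²
N² = 130,000 / (16.0992 × 10⁻⁵) = 807,493,540
N ≈ √807,493,540 ≈ 28,416.4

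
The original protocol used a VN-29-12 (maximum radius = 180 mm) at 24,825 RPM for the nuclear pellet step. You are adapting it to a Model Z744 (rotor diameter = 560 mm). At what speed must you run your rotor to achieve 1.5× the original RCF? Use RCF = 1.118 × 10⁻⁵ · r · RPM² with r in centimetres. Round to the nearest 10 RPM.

≈ 24380 RPM

Original rotor: r = 180 mm = 18.0 cm
RCF_original = 1.118 × 10⁻⁵ × 18 × (24825)² = 1.118 × 10⁻⁵ × 18 × 616,280,625 ≈ 124,020.3 × g
Target RCF = 1.5 × 124,020.3 ≈ 186,030.5 × g
Your rotor: r = 560 mm / 2 = 280 mm = 28 cm
186,030.5 = 1.118 × 10⁻⁵ × 28 × N²
N² = 186,030.5 / (31.304 × 10⁻⁵) = 594,270,700
N ≈ √594,270,700 ≈ 24,377.7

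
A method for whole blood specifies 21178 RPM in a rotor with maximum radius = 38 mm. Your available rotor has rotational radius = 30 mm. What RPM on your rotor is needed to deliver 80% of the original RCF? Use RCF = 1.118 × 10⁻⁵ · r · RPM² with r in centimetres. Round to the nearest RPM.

Original rotor: r = 38 mm = 3.8 cm
RCF_original = 1.118 × 10⁻⁵ × 3.8 × (21178)² = 1.118 × 10⁻⁵ × 3.8 × 448,507,684 ≈ 19,054.4 × g
Target RCF = 0.8 × 19,054.4 ≈ 15,243.5 × g
Your rotor: r = 30 mm = 3.0 cm
15,243.5 = 1.118 × 10⁻⁵ × 3 × N²
N² = 15,243.5 / (3.354 × 10⁻⁵) = 454,487,179
N ≈ √454,487,179 ≈ 21,318.7

≈ 21319 RPM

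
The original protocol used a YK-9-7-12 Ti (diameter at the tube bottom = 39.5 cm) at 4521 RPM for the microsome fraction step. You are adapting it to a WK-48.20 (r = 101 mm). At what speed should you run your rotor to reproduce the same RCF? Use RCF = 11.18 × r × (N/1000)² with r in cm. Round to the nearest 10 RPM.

6320 RPM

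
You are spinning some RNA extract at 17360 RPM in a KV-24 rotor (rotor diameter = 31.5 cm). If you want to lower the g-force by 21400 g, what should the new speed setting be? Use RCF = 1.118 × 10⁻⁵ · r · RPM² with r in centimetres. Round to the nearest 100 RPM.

r = 31.5 / 2 = 15.75 cm
Current RCF = 1.118 × 10⁻⁵ × 15.75 × (17360)² = 1.118 × 10⁻⁵ × 15.75 × 301,369,600 ≈ 53,066.7 × g
Target RCF = 53,066.7 − 21,400 = 31,666.7 × g
N² = 31,666.7 / (17.6085 × 10⁻⁵) = 179,837,578
N ≈ √179,837,578 ≈ 13,410.4

N₂ ≈ 13400 RPM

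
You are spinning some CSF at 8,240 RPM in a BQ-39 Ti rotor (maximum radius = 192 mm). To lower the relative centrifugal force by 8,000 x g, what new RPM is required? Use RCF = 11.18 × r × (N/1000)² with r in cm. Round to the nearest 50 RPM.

r = 192 mm = 19.2 cm
Current RCF = 11.18 × 19.2 × (8.24)² = 11.18 × 19.2 × 67.8976 ≈ 14,574.6 × g
Target RCF = 14,574.6 − 8,000 = 6,574.6 × g
(N/1000)² = 6,574.6 / 214.656 = 30.62854
N = 1000 × √30.62854 ≈ 5,534.3

N₂ ≈ 5550 RPM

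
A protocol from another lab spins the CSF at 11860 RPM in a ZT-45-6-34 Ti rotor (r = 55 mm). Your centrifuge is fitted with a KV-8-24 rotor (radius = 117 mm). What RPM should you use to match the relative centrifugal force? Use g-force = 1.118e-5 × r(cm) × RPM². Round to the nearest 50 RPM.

8150 RPM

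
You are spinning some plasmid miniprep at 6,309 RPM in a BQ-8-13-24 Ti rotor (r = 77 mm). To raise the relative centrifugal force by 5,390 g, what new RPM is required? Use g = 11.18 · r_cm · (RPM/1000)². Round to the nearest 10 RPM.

r = 77 mm = 7.7 cm
Current RCF = 11.18 × 7.7 × (6.309)² = 11.18 × 7.7 × 39.803481 ≈ 3,426.5 × g
Target RCF = 3,426.5 + 5,390 = 8,816.5 × g
(N/1000)² = 8,816.5 / 86.086 = 102.415
N = 1000 × √102.415 ≈ 10,120.0

10120 RPM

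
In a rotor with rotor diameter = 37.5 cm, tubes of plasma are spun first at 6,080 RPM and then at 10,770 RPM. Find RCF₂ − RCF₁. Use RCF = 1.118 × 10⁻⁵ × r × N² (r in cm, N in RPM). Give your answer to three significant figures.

r = 37.5 / 2 = 18.75 cm
RCF₁ = 1.118 × 10⁻⁵ × 18.75 × (6080)² = 1.118 × 10⁻⁵ × 18.75 × 36,966,400 ≈ 7,749.1 × g
RCF₂ = 1.118 × 10⁻⁵ × 18.75 × (10770)² = 1.118 × 10⁻⁵ × 18.75 × 115,992,900 ≈ 24,315 × g
Increase = 24,315 − 7,749.1 = 16,565.9

≈ 16600 x g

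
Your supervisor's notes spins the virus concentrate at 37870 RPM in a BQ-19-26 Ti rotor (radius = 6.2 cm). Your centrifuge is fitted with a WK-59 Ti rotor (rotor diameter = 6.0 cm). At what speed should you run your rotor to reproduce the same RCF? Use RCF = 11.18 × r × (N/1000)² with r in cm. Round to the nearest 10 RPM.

RCF = 11.18 × r × (N/1000)²
RCF_original = 11.18 × 6.2 × (37.87)² = 11.18 × 6.2 × 1,434.1369 ≈ 99,408.6 × g
Your rotor: r = 6.0 / 2 = 3 cm
99,408.6 = 11.18 × 3 × (N/1000)²
(N/1000)² = 99,408.6 / 33.54 = 2963.882
N = 1000 × √2963.882 ≈ 54,441.5

54440 RPM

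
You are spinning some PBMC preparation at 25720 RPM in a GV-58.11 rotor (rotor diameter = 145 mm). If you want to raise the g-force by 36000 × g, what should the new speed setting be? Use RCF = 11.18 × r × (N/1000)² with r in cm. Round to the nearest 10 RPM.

33250 RPM

r = 145 mm / 2 = 72.5 mm = 7.25 cm
Current RCF = 11.18 × 7.25 × (25.72)² = 11.18 × 7.25 × 661.5184 ≈ 53,619.4 × g
Target RCF = 53,619.4 + 36,000 = 89,619.4 × g
(N/1000)² = 89,619.4 / 81.055 = 1105.662
N = 1000 × √1105.662 ≈ 33,251.5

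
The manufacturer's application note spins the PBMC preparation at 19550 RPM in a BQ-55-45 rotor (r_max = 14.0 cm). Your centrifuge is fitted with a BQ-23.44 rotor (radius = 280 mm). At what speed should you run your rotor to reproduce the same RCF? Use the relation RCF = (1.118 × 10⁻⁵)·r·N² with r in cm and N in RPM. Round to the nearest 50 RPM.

RCF_original = 1.118 × 10⁻⁵ × 14 × (19550)² = 1.118 × 10⁻⁵ × 14 × 382,202,500 ≈ 59,822.3 × g
Your rotor: r = 280 mm = 28.0 cm
59,822.3 = 1.118 × 10⁻⁵ × 28 × N²
N² = 59,822.3 / (31.304 × 10⁻⁵) = 191,101,137
N ≈ √191,101,137 ≈ 13,823.9

≈ 13800 RPM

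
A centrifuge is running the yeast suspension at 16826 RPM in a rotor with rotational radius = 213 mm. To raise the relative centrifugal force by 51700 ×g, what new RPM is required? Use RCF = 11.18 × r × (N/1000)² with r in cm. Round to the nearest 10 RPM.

r = 213 mm = 21.3 cm
Current RCF = 11.18 × 21.3 × (16.826)² = 11.18 × 21.3 × 283.114276 ≈ 67,419.1 × g
Target RCF = 67,419.1 + 51,700 = 119,119.1 × g
(N/1000)² = 119,119.1 / 238.134 = 500.2188
N = 1000 × √500.2188 ≈ 22,365.6

≈ 22370 RPM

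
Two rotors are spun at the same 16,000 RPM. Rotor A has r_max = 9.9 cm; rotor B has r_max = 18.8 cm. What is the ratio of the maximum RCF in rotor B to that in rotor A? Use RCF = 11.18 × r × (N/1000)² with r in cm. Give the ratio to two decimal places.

1.90

At fixed N, RCF ∝ r, so RCF_B/RCF_A = r_B/r_A = 18.8 / 9.9 = 1.8990.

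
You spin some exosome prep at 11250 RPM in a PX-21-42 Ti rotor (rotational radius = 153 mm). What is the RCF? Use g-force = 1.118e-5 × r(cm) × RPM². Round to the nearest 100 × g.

r = 153 mm = 15.3 cm
RCF = 1.118 × 10⁻⁵ × 15.3 × (11250)² = 1.118 × 10⁻⁵ × 15.3 × 126,562,500 ≈ 21,649 × g

21600 × g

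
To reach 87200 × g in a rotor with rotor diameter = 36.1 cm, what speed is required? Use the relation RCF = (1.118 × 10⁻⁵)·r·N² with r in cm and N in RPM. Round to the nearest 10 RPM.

≈ 20790 RPM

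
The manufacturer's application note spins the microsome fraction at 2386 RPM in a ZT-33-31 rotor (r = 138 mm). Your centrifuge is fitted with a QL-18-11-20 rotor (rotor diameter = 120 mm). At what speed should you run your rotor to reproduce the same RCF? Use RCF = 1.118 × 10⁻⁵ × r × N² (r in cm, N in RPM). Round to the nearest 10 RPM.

≈ 3620 RPM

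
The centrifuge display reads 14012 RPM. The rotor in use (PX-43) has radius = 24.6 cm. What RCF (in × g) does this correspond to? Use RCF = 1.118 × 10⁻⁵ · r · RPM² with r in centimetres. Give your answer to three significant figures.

≈ 54000 × g

RCF = 1.118 × 10⁻⁵ × r × N²
RCF = 1.118 × 10⁻⁵ × 24.6 × (14012)² = 1.118 × 10⁻⁵ × 24.6 × 196,336,144 ≈ 53,997.9 × g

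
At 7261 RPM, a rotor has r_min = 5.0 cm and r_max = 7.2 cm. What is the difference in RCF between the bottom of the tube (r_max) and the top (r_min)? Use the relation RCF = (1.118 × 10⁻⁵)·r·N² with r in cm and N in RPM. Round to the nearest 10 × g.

1300 × g

ΔRCF = 1.118 × 10⁻⁵ × (r_max − r_min) × N² = 1.118 × 10⁻⁵ × 2.2 × 52,722,121 ≈ 1,296.8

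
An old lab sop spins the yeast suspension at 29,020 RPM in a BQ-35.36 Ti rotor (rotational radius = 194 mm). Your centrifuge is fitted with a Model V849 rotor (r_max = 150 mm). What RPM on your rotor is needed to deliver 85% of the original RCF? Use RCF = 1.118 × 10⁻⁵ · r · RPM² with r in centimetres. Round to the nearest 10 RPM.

Original rotor: r = 194 mm = 19.4 cm
RCF = 1.118 × 10⁻⁵ × r × N²
RCF_original = 1.118 × 10⁻⁵ × 19.4 × (29020)² = 1.118 × 10⁻⁵ × 19.4 × 842,160,400 ≈ 182,657.9 × g
Target RCF = 0.85 × 182,657.9 ≈ 155,259.2 × g
Your rotor: r = 150 mm = 15.0 cm
155,259.2 = 1.118 × 10⁻⁵ × 15 × N²
N² = 155,259.2 / (16.77 × 10⁻⁵) = 925,815,146
N ≈ √925,815,146 ≈ 30,427.2

≈ 30430 RPM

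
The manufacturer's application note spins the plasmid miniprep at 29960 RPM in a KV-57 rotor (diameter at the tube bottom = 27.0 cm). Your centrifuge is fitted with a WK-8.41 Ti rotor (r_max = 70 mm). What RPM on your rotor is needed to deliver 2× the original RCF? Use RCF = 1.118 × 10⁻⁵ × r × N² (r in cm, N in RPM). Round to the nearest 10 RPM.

Original rotor: r = 27.0 / 2 = 13.5 cm
RCF_original = 1.118 × 10⁻⁵ × 13.5 × (29960)² = 1.118 × 10⁻⁵ × 13.5 × 897,601,600 ≈ 135,475 × g
Target RCF = 2 × 135,475 ≈ 270,950 × g
Your rotor: r = 70 mm = 7.0 cm
270,950 = 1.118 × 10⁻⁵ × 7 × N²
N² = 270,950 / (7.826 × 10⁻⁵) = 3,462,177,358
N ≈ √3,462,177,358 ≈ 58,840.3

≈ 58840 RPM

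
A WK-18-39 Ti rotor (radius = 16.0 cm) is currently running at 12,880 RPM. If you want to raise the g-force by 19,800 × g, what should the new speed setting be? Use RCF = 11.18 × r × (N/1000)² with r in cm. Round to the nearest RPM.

16631 RPM

Current RCF = 11.18 × 16 × (12.88)² = 11.18 × 16 × 165.8944 ≈ 29,675.2 × g
Target RCF = 29,675.2 + 19,800 = 49,475.2 × g
(N/1000)² = 49,475.2 / 178.88 = 276.5832
N = 1000 × √276.5832 ≈ 16,630.8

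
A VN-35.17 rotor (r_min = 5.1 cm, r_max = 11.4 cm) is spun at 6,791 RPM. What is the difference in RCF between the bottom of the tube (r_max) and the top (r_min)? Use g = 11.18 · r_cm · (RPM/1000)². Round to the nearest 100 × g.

3200 g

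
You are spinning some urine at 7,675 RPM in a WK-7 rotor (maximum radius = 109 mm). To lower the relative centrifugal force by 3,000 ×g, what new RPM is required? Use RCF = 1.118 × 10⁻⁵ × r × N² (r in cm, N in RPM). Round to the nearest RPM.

r = 109 mm = 10.9 cm
Current RCF = 1.118 × 10⁻⁵ × 10.9 × (7675)² = 1.118 × 10⁻⁵ × 10.9 × 58,905,625 ≈ 7,178.4 × g
Target RCF = 7,178.4 − 3,000 = 4,178.4 × g
N² = 4,178.4 / (12.1862 × 10⁻⁵) = 34,287,965
N ≈ √34,287,965 ≈ 5,855.6

≈ 5856 RPM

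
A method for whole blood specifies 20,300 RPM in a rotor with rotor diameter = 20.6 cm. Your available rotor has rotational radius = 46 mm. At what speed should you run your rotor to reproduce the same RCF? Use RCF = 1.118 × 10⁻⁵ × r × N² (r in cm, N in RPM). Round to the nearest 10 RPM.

Original rotor: r = 20.6 / 2 = 10.3 cm
RCF_original = 1.118 × 10⁻⁵ × 10.3 × (20300)² = 1.118 × 10⁻⁵ × 10.3 × 412,090,000 ≈ 47,453.8 × g
Your rotor: r = 46 mm = 4.6 cm
47,453.8 = 1.118 × 10⁻⁵ × 4.6 × N²
N² = 47,453.8 / (5.1428 × 10⁻⁵) = 922,723,030
N ≈ √922,723,030 ≈ 30,376.4

≈ 30380 RPM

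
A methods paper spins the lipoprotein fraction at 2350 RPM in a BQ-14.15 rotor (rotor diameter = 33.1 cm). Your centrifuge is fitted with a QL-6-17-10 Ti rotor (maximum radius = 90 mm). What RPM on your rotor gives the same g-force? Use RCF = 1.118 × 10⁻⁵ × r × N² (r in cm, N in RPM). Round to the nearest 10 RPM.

Original rotor: r = 33.1 / 2 = 16.55 cm
RCF_original = 1.118 × 10⁻⁵ × 16.55 × (2350)² = 1.118 × 10⁻⁵ × 16.55 × 5,522,500 ≈ 1,021.8 × g
Your rotor: r = 90 mm = 9.0 cm
1,021.8 = 1.118 × 10⁻⁵ × 9 × N²
N² = 1,021.8 / (10.062 × 10⁻⁵) = 10,155,039
N ≈ √10,155,039 ≈ 3,186.7

≈ 3190 RPM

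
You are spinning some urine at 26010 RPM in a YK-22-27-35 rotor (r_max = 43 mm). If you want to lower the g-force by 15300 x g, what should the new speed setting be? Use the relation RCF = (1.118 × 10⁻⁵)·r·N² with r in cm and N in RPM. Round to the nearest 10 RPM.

N₂ ≈ 18930 RPM

r = 43 mm = 4.3 cm
Current RCF = 1.118 × 10⁻⁵ × 4.3 × (26010)² = 1.118 × 10⁻⁵ × 4.3 × 676,520,100 ≈ 32,523 × g
Target RCF = 32,523 − 15,300 = 17,223 × g
N² = 17,223 / (4.8074 × 10⁻⁵) = 358,260,182
N ≈ √358,260,182 ≈ 18,927.8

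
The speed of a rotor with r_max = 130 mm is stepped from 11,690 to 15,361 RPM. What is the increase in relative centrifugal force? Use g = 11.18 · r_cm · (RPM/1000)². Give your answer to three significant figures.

14400 x g

r = 130 mm = 13.0 cm
RCF₁ = 11.18 × 13 × (11.69)² = 11.18 × 13 × 136.6561 ≈ 19,861.6 × g
RCF₂ = 11.18 × 13 × (15.361)² = 11.18 × 13 × 235.960321 ≈ 34,294.5 × g
Increase = 34,294.5 − 19,861.6 = 14,432.9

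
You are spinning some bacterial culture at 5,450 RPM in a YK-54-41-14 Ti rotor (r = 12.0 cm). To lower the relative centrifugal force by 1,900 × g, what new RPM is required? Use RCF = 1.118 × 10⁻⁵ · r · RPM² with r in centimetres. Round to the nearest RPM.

3942 RPM

Current RCF = 1.118 × 10⁻⁵ × 12 × (5450)² = 1.118 × 10⁻⁵ × 12 × 29,702,500 ≈ 3,984.9 × g
Target RCF = 3,984.9 − 1,900 = 2,084.9 × g
N² = 2,084.9 / (13.416 × 10⁻⁵) = 15,540,400
N ≈ √15,540,400 ≈ 3,942.1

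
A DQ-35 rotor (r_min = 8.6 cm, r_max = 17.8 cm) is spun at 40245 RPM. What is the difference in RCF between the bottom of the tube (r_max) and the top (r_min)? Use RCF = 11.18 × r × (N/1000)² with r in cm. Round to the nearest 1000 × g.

ΔRCF ≈ 167000 x g

RCF_max = 11.18 × 17.8 × (40.245)² = 11.18 × 17.8 × 1,619.660025 ≈ 322,318.8 × g
RCF_min = 11.18 × 8.6 × (40.245)² = 11.18 × 8.6 × 1,619.660025 ≈ 155,727.1 × g
ΔRCF = 322,318.8 − 155,727.1 = 166,591.7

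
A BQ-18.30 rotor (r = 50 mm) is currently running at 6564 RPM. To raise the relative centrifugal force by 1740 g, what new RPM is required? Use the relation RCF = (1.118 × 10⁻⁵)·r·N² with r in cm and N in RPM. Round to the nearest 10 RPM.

r = 50 mm = 5.0 cm
Current RCF = 1.118 × 10⁻⁵ × 5 × (6564)² = 1.118 × 10⁻⁵ × 5 × 43,086,096 ≈ 2,408.5 × g
Target RCF = 2,408.5 + 1,740 = 4,148.5 × g
N² = 4,148.5 / (5.59 × 10⁻⁵) = 74,212,880
N ≈ √74,212,880 ≈ 8,614.7

≈ 8610 RPM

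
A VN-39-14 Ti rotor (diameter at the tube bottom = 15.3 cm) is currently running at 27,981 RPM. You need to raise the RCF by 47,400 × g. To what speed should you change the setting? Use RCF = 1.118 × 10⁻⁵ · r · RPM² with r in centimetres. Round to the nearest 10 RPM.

≈ 36570 RPM

r = 15.3 / 2 = 7.65 cm
Current RCF = 1.118 × 10⁻⁵ × 7.65 × (27981)² = 1.118 × 10⁻⁵ × 7.65 × 782,936,361 ≈ 66,962.2 × g
Target RCF = 66,962.2 + 47,400 = 114,362.2 × g
N² = 114,362.2 / (8.5527 × 10⁻⁵) = 1,337,147,334
N ≈ √1,337,147,334 ≈ 36,567.0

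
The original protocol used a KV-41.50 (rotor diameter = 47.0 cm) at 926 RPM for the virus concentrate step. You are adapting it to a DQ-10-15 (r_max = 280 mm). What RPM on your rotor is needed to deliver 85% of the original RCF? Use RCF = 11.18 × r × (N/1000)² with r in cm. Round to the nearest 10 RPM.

Original rotor: r = 47.0 / 2 = 23.5 cm
RCF = 11.18 × r × (N/1000)²
RCF_original = 11.18 × 23.5 × (0.926)² = 11.18 × 23.5 × 0.857476 ≈ 225.3 × g
Target RCF = 0.85 × 225.3 ≈ 191.5 × g
Your rotor: r = 280 mm = 28.0 cm
191.5 = 11.18 × 28 × (N/1000)²
(N/1000)² = 191.5 / 313.04 = 0.6117429
N = 1000 × √0.6117429 ≈ 782.1

780 RPM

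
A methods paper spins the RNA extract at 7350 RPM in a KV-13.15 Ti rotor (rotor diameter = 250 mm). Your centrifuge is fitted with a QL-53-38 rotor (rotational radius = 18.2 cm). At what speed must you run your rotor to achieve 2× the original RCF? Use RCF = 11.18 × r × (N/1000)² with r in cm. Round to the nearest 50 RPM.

Original rotor: r = 250 mm / 2 = 125 mm = 12.5 cm
RCF_original = 11.18 × 12.5 × (7.35)² = 11.18 × 12.5 × 54.0225 ≈ 7,549.6 × g
Target RCF = 2 × 7,549.6 ≈ 15,099.2 × g
15,099.2 = 11.18 × 18.2 × (N/1000)²
(N/1000)² = 15,099.2 / 203.476 = 74.20629
N = 1000 × √74.20629 ≈ 8,614.3

8600 RPM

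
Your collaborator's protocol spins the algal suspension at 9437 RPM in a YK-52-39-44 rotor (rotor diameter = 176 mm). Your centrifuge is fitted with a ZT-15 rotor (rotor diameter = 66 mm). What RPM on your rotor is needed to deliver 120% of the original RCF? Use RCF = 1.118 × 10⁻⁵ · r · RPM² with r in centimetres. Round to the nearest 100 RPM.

≈ 16900 RPM

Original rotor: r = 176 mm / 2 = 88 mm = 8.8 cm
RCF = 1.118 × 10⁻⁵ × r × N²
RCF_original = 1.118 × 10⁻⁵ × 8.8 × (9437)² = 1.118 × 10⁻⁵ × 8.8 × 89,056,969 ≈ 8,761.8 × g
Target RCF = 1.2 × 8,761.8 ≈ 10,514.2 × g
Your rotor: r = 66 mm / 2 = 33 mm = 3.3 cm
10,514.2 = 1.118 × 10⁻⁵ × 3.3 × N²
N² = 10,514.2 / (3.6894 × 10⁻⁵) = 284,984,008
N ≈ √284,984,008 ≈ 16,881.5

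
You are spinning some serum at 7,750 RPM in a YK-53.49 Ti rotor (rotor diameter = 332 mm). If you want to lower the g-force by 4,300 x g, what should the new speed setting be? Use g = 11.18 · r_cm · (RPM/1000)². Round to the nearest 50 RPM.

r = 332 mm / 2 = 166 mm = 16.6 cm
Current RCF = 11.18 × 16.6 × (7.75)² = 11.18 × 16.6 × 60.0625 ≈ 11,146.9 × g
Target RCF = 11,146.9 − 4,300 = 6,846.9 × g
(N/1000)² = 6,846.9 / 185.588 = 36.89301
N = 1000 × √36.89301 ≈ 6,074.0

N₂ ≈ 6050 RPM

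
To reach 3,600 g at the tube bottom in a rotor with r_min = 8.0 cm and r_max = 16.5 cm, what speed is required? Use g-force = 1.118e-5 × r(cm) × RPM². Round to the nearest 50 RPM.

N ≈ 4400 RPM

Use r_max = 16.5 cm.
RCF = 1.118 × 10⁻⁵ × r × N²
3,600 = 1.118 × 10⁻⁵ × 16.5 × N²
N² = 3,600 / (18.447 × 10⁻⁵) = 19,515,368
N ≈ √19,515,368 ≈ 4,417.6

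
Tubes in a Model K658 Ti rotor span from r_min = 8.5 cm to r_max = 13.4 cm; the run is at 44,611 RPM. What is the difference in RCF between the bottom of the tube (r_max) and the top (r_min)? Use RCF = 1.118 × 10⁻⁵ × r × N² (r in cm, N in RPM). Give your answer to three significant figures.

ΔRCF = 1.118 × 10⁻⁵ × (r_max − r_min) × N² = 1.118 × 10⁻⁵ × 4.9 × 1,990,141,321 ≈ 109,023.9

≈ 109000 x g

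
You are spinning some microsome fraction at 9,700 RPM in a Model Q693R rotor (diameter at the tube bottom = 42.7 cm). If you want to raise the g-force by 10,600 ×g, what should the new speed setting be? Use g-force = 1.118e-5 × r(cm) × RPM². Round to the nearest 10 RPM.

r = 42.7 / 2 = 21.35 cm
Current RCF = 1.118 × 10⁻⁵ × 21.35 × (9700)² = 1.118 × 10⁻⁵ × 21.35 × 94,090,000 ≈ 22,458.6 × g
Target RCF = 22,458.6 + 10,600 = 33,058.6 × g
N² = 33,058.6 / (23.8693 × 10⁻⁵) = 138,498,406
N ≈ √138,498,406 ≈ 11,768.5

N₂ ≈ 11770 RPM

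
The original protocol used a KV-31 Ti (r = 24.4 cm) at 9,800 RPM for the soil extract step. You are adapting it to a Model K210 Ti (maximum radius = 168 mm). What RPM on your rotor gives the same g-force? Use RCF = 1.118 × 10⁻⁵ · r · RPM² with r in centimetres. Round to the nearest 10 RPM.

≈ 11810 RPM

RCF_original = 1.118 × 10⁻⁵ × 24.4 × (9800)² = 1.118 × 10⁻⁵ × 24.4 × 96,040,000 ≈ 26,198.9 × g
Your rotor: r = 168 mm = 16.8 cm
26,198.9 = 1.118 × 10⁻⁵ × 16.8 × N²
N² = 26,198.9 / (18.7824 × 10⁻⁵) = 139,486,434
N ≈ √139,486,434 ≈ 11,810.4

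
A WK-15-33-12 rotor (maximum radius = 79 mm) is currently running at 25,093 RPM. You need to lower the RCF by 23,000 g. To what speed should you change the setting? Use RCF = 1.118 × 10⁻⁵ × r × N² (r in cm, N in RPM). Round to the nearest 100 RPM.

≈ 19200 RPM

r = 79 mm = 7.9 cm
Current RCF = 1.118 × 10⁻⁵ × 7.9 × (25093)² = 1.118 × 10⁻⁵ × 7.9 × 629,658,649 ≈ 55,612.7 × g
Target RCF = 55,612.7 − 23,000 = 32,612.7 × g
N² = 32,612.7 / (8.8322 × 10⁻⁵) = 369,247,753
N ≈ √369,247,753 ≈ 19,215.8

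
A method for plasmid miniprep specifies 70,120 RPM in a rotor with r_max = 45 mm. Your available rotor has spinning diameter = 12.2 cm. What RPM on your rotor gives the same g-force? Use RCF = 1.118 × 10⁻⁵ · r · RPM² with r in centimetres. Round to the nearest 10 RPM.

Original rotor: r = 45 mm = 4.5 cm
RCF_original = 1.118 × 10⁻⁵ × 4.5 × (70120)² = 1.118 × 10⁻⁵ × 4.5 × 4,916,814,400 ≈ 247,364.9 × g
Your rotor: r = 12.2 / 2 = 6.1 cm
247,364.9 = 1.118 × 10⁻⁵ × 6.1 × N²
N² = 247,364.9 / (6.8198 × 10⁻⁵) = 3,627,157,688
N ≈ √3,627,157,688 ≈ 60,225.9

60230 RPM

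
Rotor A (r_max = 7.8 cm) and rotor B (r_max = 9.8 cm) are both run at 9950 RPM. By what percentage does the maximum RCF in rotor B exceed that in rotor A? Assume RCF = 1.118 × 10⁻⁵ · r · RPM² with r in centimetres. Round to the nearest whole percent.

26%

At equal RPM, RCF scales linearly with r: ratio = 9.8 / 7.8 = 1.2564.
So rotor B delivers 25.6% more g-force.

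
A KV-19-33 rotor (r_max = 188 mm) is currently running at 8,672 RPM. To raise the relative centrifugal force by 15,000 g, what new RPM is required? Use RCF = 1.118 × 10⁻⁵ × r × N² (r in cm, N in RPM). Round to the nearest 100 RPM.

N₂ ≈ 12100 RPM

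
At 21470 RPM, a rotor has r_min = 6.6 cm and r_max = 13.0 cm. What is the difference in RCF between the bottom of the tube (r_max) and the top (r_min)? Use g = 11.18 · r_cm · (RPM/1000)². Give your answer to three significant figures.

RCF_max = 11.18 × 13 × (21.47)² = 11.18 × 13 × 460.9609 ≈ 66,996.1 × g
RCF_min = 11.18 × 6.6 × (21.47)² = 11.18 × 6.6 × 460.9609 ≈ 34,013.4 × g
ΔRCF = 66,996.1 − 34,013.4 = 32,982.7

≈ 33000 × g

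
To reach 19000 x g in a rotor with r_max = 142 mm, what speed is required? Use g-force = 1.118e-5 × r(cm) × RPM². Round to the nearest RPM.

r = 142 mm = 14.2 cm
19,000 = 1.118 × 10⁻⁵ × 14.2 × N²
N² = 19,000 / (15.8756 × 10⁻⁵) = 119,680,516
N ≈ √119,680,516 ≈ 10,939.9

≈ 10940 RPM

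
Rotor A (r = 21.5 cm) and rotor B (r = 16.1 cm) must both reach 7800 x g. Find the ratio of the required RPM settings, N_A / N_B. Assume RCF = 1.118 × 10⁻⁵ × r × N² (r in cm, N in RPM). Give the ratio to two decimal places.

0.87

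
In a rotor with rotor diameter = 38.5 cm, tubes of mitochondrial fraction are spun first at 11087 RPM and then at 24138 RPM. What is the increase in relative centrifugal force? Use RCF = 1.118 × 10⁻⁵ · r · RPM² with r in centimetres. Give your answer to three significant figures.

98900 x g

r = 38.5 / 2 = 19.25 cm
RCF₁ = 1.118 × 10⁻⁵ × 19.25 × (11087)² = 1.118 × 10⁻⁵ × 19.25 × 122,921,569 ≈ 26,454.6 × g
RCF₂ = 1.118 × 10⁻⁵ × 19.25 × (24138)² = 1.118 × 10⁻⁵ × 19.25 × 582,643,044 ≈ 125,393.5 × g
Increase = 125,393.5 − 26,454.6 = 98,938.9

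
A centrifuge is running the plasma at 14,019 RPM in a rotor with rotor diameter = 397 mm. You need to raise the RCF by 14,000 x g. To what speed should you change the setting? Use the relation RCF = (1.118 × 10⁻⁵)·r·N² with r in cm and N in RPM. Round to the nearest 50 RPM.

≈ 16100 RPM

r = 397 mm / 2 = 198.5 mm = 19.85 cm
Current RCF = 1.118 × 10⁻⁵ × 19.85 × (14019)² = 1.118 × 10⁻⁵ × 19.85 × 196,532,361 ≈ 43,615.1 × g
Target RCF = 43,615.1 + 14,000 = 57,615.1 × g
N² = 57,615.1 / (22.1923 × 10⁻⁵) = 259,617,525
N ≈ √259,617,525 ≈ 16,112.7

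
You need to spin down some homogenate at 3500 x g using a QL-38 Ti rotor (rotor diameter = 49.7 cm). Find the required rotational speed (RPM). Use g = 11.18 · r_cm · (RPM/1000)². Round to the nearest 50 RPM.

r = 49.7 / 2 = 24.85 cm
RCF = 11.18 × r × (N/1000)²
3,500 = 11.18 × 24.85 × (N/1000)²
(N/1000)² = 3,500 / 277.823 = 12.59795
N = 1000 × √12.59795 ≈ 3,549.4

≈ 3550 RPM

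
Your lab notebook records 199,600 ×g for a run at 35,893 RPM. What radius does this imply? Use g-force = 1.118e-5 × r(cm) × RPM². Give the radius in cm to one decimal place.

r ≈ 13.9 cm

199600 = 1.118 × 10⁻⁵ × r × (35893)²
r = 199600 / (1.118 × 10⁻⁵ × 1,288,307,449) = 199600 / 14403.28 ≈ 13.858 cm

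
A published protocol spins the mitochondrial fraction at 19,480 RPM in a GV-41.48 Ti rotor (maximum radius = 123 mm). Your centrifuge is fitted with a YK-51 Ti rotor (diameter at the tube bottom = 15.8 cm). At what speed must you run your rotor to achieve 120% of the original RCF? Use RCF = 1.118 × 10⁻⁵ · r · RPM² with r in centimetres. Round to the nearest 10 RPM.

Original rotor: r = 123 mm = 12.3 cm
RCF = 1.118 × 10⁻⁵ × r × N²
RCF_original = 1.118 × 10⁻⁵ × 12.3 × (19480)² = 1.118 × 10⁻⁵ × 12.3 × 379,470,400 ≈ 52,182.5 × g
Target RCF = 1.2 × 52,182.5 ≈ 62,619 × g
Your rotor: r = 15.8 / 2 = 7.9 cm
62,619 = 1.118 × 10⁻⁵ × 7.9 × N²
N² = 62,619 / (8.8322 × 10⁻⁵) = 708,985,304
N ≈ √708,985,304 ≈ 26,626.8

≈ 26630 RPM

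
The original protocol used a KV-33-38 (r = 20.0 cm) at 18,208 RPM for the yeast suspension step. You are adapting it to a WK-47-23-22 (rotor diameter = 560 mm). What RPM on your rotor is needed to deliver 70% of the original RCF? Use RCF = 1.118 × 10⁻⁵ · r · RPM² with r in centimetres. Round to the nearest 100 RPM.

≈ 12900 RPM

RCF = 1.118 × 10⁻⁵ × r × N²
RCF_original = 1.118 × 10⁻⁵ × 20 × (18208)² = 1.118 × 10⁻⁵ × 20 × 331,531,264 ≈ 74,130.4 × g
Target RCF = 0.7 × 74,130.4 ≈ 51,891.3 × g
Your rotor: r = 560 mm / 2 = 280 mm = 28 cm
51,891.3 = 1.118 × 10⁻⁵ × 28 × N²
N² = 51,891.3 / (31.304 × 10⁻⁵) = 165,765,717
N ≈ √165,765,717 ≈ 12,875.0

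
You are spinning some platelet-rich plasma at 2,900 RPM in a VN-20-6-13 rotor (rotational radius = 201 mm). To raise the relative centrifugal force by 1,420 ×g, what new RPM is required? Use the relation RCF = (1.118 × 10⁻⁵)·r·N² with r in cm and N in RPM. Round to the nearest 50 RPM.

r = 201 mm = 20.1 cm
Current RCF = 1.118 × 10⁻⁵ × 20.1 × (2900)² = 1.118 × 10⁻⁵ × 20.1 × 8,410,000 ≈ 1,889.9 × g
Target RCF = 1,889.9 + 1,420 = 3,309.9 × g
N² = 3,309.9 / (22.4718 × 10⁻⁵) = 14,729,127
N ≈ √14,729,127 ≈ 3,837.9

N₂ ≈ 3850 RPM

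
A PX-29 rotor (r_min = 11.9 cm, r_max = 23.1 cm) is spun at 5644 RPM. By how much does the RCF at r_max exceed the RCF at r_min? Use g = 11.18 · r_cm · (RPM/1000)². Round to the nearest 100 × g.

RCF_max = 11.18 × 23.1 × (5.644)² = 11.18 × 23.1 × 31.854736 ≈ 8,226.7 × g
RCF_min = 11.18 × 11.9 × (5.644)² = 11.18 × 11.9 × 31.854736 ≈ 4,238 × g
ΔRCF = 8,226.7 − 4,238 = 3,988.7

ΔRCF ≈ 4000 × g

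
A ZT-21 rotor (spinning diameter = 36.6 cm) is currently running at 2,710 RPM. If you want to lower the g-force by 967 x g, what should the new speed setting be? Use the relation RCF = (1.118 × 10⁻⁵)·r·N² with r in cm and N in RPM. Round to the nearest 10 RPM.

r = 36.6 / 2 = 18.3 cm
Current RCF = 1.118 × 10⁻⁵ × 18.3 × (2710)² = 1.118 × 10⁻⁵ × 18.3 × 7,344,100 ≈ 1,502.6 × g
Target RCF = 1,502.6 − 967 = 535.6 × g
N² = 535.6 / (20.4594 × 10⁻⁵) = 2,617,868
N ≈ √2,617,868 ≈ 1,618.0

N₂ ≈ 1620 RPM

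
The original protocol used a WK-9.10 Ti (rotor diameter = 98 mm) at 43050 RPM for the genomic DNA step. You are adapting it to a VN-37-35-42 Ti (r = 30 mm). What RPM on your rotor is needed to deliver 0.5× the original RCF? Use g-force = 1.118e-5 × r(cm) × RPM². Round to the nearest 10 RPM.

38900 RPM

Original rotor: r = 98 mm / 2 = 49 mm = 4.9 cm
RCF_original = 1.118 × 10⁻⁵ × 4.9 × (43050)² = 1.118 × 10⁻⁵ × 4.9 × 1,853,302,500 ≈ 101,527.6 × g
Target RCF = 0.5 × 101,527.6 ≈ 50,763.8 × g
Your rotor: r = 30 mm = 3.0 cm
50,763.8 = 1.118 × 10⁻⁵ × 3 × N²
N² = 50,763.8 / (3.354 × 10⁻⁵) = 1,513,530,113
N ≈ √1,513,530,113 ≈ 38,904.1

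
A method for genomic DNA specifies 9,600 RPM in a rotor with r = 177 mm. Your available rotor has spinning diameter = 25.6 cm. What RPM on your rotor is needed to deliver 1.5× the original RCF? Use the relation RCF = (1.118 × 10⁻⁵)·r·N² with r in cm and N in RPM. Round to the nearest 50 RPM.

≈ 13850 RPM

Original rotor: r = 177 mm = 17.7 cm
RCF_original = 1.118 × 10⁻⁵ × 17.7 × (9600)² = 1.118 × 10⁻⁵ × 17.7 × 92,160,000 ≈ 18,237.2 × g
Target RCF = 1.5 × 18,237.2 ≈ 27,355.8 × g
Your rotor: r = 25.6 / 2 = 12.8 cm
27,355.8 = 1.118 × 10⁻⁵ × 12.8 × N²
N² = 27,355.8 / (14.3104 × 10⁻⁵) = 191,160,275
N ≈ √191,160,275 ≈ 13,826.1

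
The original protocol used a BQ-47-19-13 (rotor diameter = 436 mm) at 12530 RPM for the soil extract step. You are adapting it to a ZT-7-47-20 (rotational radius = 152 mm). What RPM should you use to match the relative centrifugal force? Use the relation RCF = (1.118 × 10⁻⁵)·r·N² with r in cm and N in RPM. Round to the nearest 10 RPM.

≈ 15010 RPM

Original rotor: r = 436 mm / 2 = 218 mm = 21.8 cm
RCF_original = 1.118 × 10⁻⁵ × 21.8 × (12530)² = 1.118 × 10⁻⁵ × 21.8 × 157,000,900 ≈ 38,264.9 × g
Your rotor: r = 152 mm = 15.2 cm
38,264.9 = 1.118 × 10⁻⁵ × 15.2 × N²
N² = 38,264.9 / (16.9936 × 10⁻⁵) = 225,172,418
N ≈ √225,172,418 ≈ 15,005.7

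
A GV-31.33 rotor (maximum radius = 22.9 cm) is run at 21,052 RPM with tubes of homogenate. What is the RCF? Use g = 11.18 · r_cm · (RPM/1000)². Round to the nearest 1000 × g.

RCF = 11.18 × r × (N/1000)²
RCF = 11.18 × 22.9 × (21.052)² = 11.18 × 22.9 × 443.186704 ≈ 113,465.5 × g

RCF ≈ 113000 x g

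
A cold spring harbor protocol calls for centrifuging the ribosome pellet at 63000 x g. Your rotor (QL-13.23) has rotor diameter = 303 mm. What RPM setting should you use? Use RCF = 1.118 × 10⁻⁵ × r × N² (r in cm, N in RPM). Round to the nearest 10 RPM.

19290 RPM

r = 303 mm / 2 = 151.5 mm = 15.15 cm
RCF = 1.118 × 10⁻⁵ × r × N²
63,000 = 1.118 × 10⁻⁵ × 15.15 × N²
N² = 63,000 / (16.9377 × 10⁻⁵) = 371,951,328
N ≈ √371,951,328 ≈ 19,286.0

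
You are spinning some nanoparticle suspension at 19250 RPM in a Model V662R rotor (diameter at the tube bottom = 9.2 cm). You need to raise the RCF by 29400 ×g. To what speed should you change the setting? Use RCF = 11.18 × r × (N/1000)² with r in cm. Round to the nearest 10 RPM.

r = 9.2 / 2 = 4.6 cm
Current RCF = 11.18 × 4.6 × (19.25)² = 11.18 × 4.6 × 370.5625 ≈ 19,057.3 × g
Target RCF = 19,057.3 + 29,400 = 48,457.3 × g
(N/1000)² = 48,457.3 / 51.428 = 942.2357
N = 1000 × √942.2357 ≈ 30,695.9

N₂ ≈ 30700 RPM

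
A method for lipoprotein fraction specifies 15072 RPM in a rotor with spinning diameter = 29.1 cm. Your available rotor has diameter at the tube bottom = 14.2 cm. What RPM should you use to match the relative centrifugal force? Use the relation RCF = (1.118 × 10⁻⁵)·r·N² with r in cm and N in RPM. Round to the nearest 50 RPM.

≈ 21600 RPM

Original rotor: r = 29.1 / 2 = 14.55 cm
RCF = 1.118 × 10⁻⁵ × r × N²
RCF_original = 1.118 × 10⁻⁵ × 14.55 × (15072)² = 1.118 × 10⁻⁵ × 14.55 × 227,165,184 ≈ 36,952.7 × g
Your rotor: r = 14.2 / 2 = 7.1 cm
36,952.7 = 1.118 × 10⁻⁵ × 7.1 × N²
N² = 36,952.7 / (7.9378 × 10⁻⁵) = 465,528,232
N ≈ √465,528,232 ≈ 21,576.1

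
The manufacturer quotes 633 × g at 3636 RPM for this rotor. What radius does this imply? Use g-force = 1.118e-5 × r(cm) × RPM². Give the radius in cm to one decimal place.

4.3 cm

RCF = 1.118 × 10⁻⁵ × r × N²
633 = 1.118 × 10⁻⁵ × r × (3636)²
r = 633 / (1.118 × 10⁻⁵ × 13,220,496) = 633 / 147.8051 ≈ 4.283 cm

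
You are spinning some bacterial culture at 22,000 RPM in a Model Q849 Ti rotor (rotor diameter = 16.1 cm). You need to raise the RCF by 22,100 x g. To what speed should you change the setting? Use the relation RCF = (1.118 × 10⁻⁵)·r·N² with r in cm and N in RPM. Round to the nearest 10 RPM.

r = 16.1 / 2 = 8.05 cm
Current RCF = 1.118 × 10⁻⁵ × 8.05 × (22000)² = 1.118 × 10⁻⁵ × 8.05 × 484,000,000 ≈ 43,559.5 × g
Target RCF = 43,559.5 + 22,100 = 65,659.5 × g
N² = 65,659.5 / (8.9999 × 10⁻⁵) = 729,558,106
N ≈ √729,558,106 ≈ 27,010.3

N₂ ≈ 27010 RPM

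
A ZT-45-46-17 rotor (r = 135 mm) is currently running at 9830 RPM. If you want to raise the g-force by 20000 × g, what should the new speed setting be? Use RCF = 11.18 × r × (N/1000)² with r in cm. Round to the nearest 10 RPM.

≈ 15140 RPM

r = 135 mm = 13.5 cm
Current RCF = 11.18 × 13.5 × (9.83)² = 11.18 × 13.5 × 96.6289 ≈ 14,584.2 × g
Target RCF = 14,584.2 + 20,000 = 34,584.2 × g
(N/1000)² = 34,584.2 / 150.93 = 229.1407
N = 1000 × √229.1407 ≈ 15,137.4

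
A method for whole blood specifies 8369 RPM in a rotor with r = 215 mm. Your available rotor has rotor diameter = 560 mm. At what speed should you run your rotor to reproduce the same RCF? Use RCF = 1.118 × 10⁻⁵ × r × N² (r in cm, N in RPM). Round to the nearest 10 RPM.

≈ 7330 RPM

Original rotor: r = 215 mm = 21.5 cm
RCF = 1.118 × 10⁻⁵ × r × N²
RCF_original = 1.118 × 10⁻⁵ × 21.5 × (8369)² = 1.118 × 10⁻⁵ × 21.5 × 70,040,161 ≈ 16,835.6 × g
Your rotor: r = 560 mm / 2 = 280 mm = 28 cm
16,835.6 = 1.118 × 10⁻⁵ × 28 × N²
N² = 16,835.6 / (31.304 × 10⁻⁵) = 53,780,986
N ≈ √53,780,986 ≈ 7,333.6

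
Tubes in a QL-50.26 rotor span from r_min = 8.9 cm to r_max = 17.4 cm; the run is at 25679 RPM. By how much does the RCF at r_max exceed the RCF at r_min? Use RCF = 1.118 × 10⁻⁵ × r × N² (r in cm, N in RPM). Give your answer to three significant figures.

RCF_max = 1.118 × 10⁻⁵ × 17.4 × (25679)² = 1.118 × 10⁻⁵ × 17.4 × 659,411,041 ≈ 128,276.5 × g
RCF_min = 1.118 × 10⁻⁵ × 8.9 × (25679)² = 1.118 × 10⁻⁵ × 8.9 × 659,411,041 ≈ 65,612.7 × g
ΔRCF = 128,276.5 − 65,612.7 = 62,663.8

62700 g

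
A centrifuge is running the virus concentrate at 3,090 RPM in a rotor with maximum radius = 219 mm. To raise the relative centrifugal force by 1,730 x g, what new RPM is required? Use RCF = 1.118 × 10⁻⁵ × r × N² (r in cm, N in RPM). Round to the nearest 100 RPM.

4100 RPM

r = 219 mm = 21.9 cm
Current RCF = 1.118 × 10⁻⁵ × 21.9 × (3090)² = 1.118 × 10⁻⁵ × 21.9 × 9,548,100 ≈ 2,337.8 × g
Target RCF = 2,337.8 + 1,730 = 4,067.8 × g
N² = 4,067.8 / (24.4842 × 10⁻⁵) = 16,613,980
N ≈ √16,613,980 ≈ 4,076.0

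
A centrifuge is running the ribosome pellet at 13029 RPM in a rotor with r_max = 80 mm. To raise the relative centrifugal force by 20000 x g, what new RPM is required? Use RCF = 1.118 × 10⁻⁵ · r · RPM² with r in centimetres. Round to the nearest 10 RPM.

19830 RPM

r = 80 mm = 8.0 cm
Current RCF = 1.118 × 10⁻⁵ × 8 × (13029)² = 1.118 × 10⁻⁵ × 8 × 169,754,841 ≈ 15,182.9 × g
Target RCF = 15,182.9 + 20,000 = 35,182.9 × g
N² = 35,182.9 / (8.944 × 10⁻⁵) = 393,368,739
N ≈ √393,368,739 ≈ 19,833.5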